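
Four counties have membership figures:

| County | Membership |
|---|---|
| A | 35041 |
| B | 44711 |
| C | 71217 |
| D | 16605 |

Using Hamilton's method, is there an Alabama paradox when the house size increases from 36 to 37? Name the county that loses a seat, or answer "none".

At 36 seats: A 7, B 10, C 15, D 4.
At 37 seats: A 8, B 10, C 16, D 3.
D drops from 4 to 3.

D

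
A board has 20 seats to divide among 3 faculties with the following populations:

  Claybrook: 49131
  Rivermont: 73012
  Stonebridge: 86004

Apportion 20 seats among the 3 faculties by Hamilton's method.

Total 208147; standard divisor 208147/20 ≈ 10407.35.
Standard quotas: Claybrook 4.7208, Rivermont 7.0154, Stonebridge 8.2638.
Lower quotas: Claybrook 4, Rivermont 7, Stonebridge 8 (sum 19, leaving 1 seat).
Remainders in descending order: Claybrook 0.7208, Stonebridge 0.2638, Rivermont 0.0154.
The surplus seat goes to Claybrook.

Claybrook 5, Rivermont 7, Stonebridge 8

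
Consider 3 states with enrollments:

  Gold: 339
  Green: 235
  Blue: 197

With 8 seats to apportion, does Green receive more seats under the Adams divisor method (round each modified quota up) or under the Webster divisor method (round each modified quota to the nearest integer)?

Adams: Gold 3, Green 3, Blue 2.
Webster: Gold 4, Green 2, Blue 2.
Green gets 3 under Adams and 2 under Webster.

Adams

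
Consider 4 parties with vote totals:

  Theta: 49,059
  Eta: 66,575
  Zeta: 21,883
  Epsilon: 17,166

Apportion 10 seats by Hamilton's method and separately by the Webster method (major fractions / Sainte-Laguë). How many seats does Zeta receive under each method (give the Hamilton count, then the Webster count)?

2 and 1

Hamilton: Theta 3, Eta 4, Zeta 2, Epsilon 1.
Webster: Theta 3, Eta 5, Zeta 1, Epsilon 1.
Zeta gets 2 under Hamilton and 1 under Webster.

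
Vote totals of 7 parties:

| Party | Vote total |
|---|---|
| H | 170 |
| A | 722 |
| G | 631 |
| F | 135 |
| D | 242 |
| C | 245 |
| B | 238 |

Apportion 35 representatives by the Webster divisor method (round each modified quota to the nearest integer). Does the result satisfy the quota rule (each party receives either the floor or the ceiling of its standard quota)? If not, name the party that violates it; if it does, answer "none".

none

Standard quotas: H 2.497, A 10.604, G 9.268, F 1.983, D 3.554, C 3.598, B 3.496.
Webster allocation: H 2, A 11, G 9, F 2, D 4, C 4, B 3.
Every allocation lies between the lower and upper quota.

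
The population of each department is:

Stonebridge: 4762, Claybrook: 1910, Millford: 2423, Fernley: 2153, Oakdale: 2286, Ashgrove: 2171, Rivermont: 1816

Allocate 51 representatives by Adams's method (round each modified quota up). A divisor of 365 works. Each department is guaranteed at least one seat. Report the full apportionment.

With modified divisor 365: modified quotas Stonebridge 13.047, Claybrook 5.233, Millford 6.638, Fernley 5.899, Oakdale 6.263, Ashgrove 5.948, Rivermont 4.975.
Rounding up: Stonebridge 14, Claybrook 6, Millford 7, Fernley 6, Oakdale 7, Ashgrove 6, Rivermont 5 (total 51).

Stonebridge=14, Claybrook=6, Millford=7, Fernley=6, Oakdale=7, Ashgrove=6, Rivermont=5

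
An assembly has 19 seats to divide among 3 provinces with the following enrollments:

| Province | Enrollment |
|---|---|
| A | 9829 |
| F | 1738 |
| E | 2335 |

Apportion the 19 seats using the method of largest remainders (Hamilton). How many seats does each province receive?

A 14, F 2, E 3

The standard divisor is 13902/19 ≈ 731.684.
Standard quotas: A 13.4334, F 2.3753, E 3.1913.
Lower quotas: A 13, F 2, E 3 (sum 18, leaving 1 seat).
Remainders in descending order: A 0.4334, F 0.3753, E 0.1913.
The surplus seat goes to A.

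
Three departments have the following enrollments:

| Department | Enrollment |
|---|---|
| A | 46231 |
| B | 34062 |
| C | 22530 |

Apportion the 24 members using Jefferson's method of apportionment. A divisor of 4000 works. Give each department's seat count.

A=11; B=8; C=5

With modified divisor 4000: modified quotas A 11.558, B 8.515, C 5.633.
Rounding down: A 11, B 8, C 5 (total 24).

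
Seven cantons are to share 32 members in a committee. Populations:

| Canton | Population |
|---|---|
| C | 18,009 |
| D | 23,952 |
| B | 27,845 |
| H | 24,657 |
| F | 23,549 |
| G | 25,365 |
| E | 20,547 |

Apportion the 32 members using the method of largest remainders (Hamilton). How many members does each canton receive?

Total 163924; standard divisor 163924/32 ≈ 5122.625.
Standard quotas: C 3.5156, D 4.6757, B 5.4357, H 4.8134, F 4.5971, G 4.9516, E 4.0110.
Lower quotas: C 3, D 4, B 5, H 4, F 4, G 4, E 4 (sum 28, leaving 4 seats).
Remainders in descending order: G 0.9516, H 0.8134, D 0.6757, F 0.5971, C 0.5156, B 0.4357, E 0.0110.
Largest remainders: G, H, D, F receive the extra seats.

C=3; D=5; B=5; H=5; F=5; G=5; E=4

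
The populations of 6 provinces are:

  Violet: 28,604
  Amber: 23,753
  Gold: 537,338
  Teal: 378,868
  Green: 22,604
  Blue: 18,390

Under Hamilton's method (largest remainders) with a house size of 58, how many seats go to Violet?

Total 1009557; standard divisor 1009557/58 ≈ 17406.155.
Standard quotas: Violet 1.6433, Amber 1.3646, Gold 30.8706, Teal 21.7663, Green 1.2986, Blue 1.0565.
Lower quotas: Violet 1, Amber 1, Gold 30, Teal 21, Green 1, Blue 1 (sum 55, leaving 3 seats).
Remainders in descending order: Gold 0.8706, Teal 0.7663, Violet 0.6433, Amber 0.3646, Green 0.2986, Blue 0.0565.
Largest remainders: Gold, Teal, Violet receive the extra seats.
Violet receives 2.

2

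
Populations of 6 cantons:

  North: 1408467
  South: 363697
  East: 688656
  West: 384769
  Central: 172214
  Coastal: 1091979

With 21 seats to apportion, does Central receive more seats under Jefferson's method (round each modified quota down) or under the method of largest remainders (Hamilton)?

Jefferson: North 8, South 2, East 3, West 2, Central 0, Coastal 6.
Hamilton: North 7, South 2, East 3, West 2, Central 1, Coastal 6.
Central gets 0 under Jefferson and 1 under Hamilton.

Hamilton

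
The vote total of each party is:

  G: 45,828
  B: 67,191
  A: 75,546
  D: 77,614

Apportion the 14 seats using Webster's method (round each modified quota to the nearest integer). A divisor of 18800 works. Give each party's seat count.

G 2, B 4, A 4, D 4

With modified divisor 18800: modified quotas G 2.438, B 3.574, A 4.018, D 4.128.
Rounding to the nearest integer: G 2, B 4, A 4, D 4 (total 14).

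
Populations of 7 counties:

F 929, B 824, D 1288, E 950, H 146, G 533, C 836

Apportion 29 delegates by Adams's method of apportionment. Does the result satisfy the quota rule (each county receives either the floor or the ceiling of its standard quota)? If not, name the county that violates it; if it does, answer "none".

none

Standard quotas: F 4.893, B 4.340, D 6.784, E 5.004, H 0.769, G 2.807, C 4.403.
Adams allocation: F 5, B 4, D 7, E 5, H 1, G 3, C 4.
Every allocation lies between the lower and upper quota.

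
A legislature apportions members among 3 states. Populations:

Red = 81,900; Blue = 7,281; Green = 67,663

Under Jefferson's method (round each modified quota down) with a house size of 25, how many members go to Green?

11

Standard divisor 156844/25 ≈ 6273.76; standard quotas: Red 13.054, Blue 1.161, Green 10.785.
Rounding down gives 13, 1, 10 = 24 seats, so the divisor must be adjusted.
With modified divisor 6000: modified quotas Red 13.650, Blue 1.214, Green 11.277.
Rounding down: Red 13, Blue 1, Green 11 (total 25).
Green receives 11.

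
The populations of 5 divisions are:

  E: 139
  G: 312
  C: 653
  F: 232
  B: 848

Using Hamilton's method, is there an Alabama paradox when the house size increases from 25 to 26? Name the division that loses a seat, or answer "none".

E

At 25 seats: E 2, G 3, C 7, F 3, B 10.
At 26 seats: E 1, G 4, C 8, F 3, B 10.
E drops from 2 to 1.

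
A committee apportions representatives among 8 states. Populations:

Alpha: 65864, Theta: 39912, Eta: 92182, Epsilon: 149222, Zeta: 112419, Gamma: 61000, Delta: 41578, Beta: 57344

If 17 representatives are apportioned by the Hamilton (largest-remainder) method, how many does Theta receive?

1

Total 619521; standard divisor 619521/17 ≈ 36442.412.
Standard quotas: Alpha 1.8073, Theta 1.0952, Eta 2.5295, Epsilon 4.0947, Zeta 3.0848, Gamma 1.6739, Delta 1.1409, Beta 1.5736.
Lower quotas: Alpha 1, Theta 1, Eta 2, Epsilon 4, Zeta 3, Gamma 1, Delta 1, Beta 1 (sum 14, leaving 3 seats).
Remainders in descending order: Alpha 0.8073, Gamma 0.6739, Beta 0.5736, Eta 0.5295, Delta 0.1409, Theta 0.0952, Epsilon 0.0947, Zeta 0.0848.
The surplus seats go to Alpha, Gamma, Beta.
Theta receives 1.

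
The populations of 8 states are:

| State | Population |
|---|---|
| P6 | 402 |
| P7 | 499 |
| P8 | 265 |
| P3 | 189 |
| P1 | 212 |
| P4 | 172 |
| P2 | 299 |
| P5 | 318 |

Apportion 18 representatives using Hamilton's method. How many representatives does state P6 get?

The standard divisor is 2356/18 ≈ 130.889.
Standard quotas: P6 3.071, P7 3.812, P8 2.025, P3 1.444, P1 1.620, P4 1.314, P2 2.284, P5 2.430.
Lower quotas: P6 3, P7 3, P8 2, P3 1, P1 1, P4 1, P2 2, P5 2 (sum 15, leaving 3 seats).
Remainders in descending order: P7 0.812, P1 0.620, P3 0.444, P5 0.430, P4 0.314, P2 0.284, P6 0.071, P8 0.025.
The surplus seats go to P7, P1, P3.
P6 receives 3.

3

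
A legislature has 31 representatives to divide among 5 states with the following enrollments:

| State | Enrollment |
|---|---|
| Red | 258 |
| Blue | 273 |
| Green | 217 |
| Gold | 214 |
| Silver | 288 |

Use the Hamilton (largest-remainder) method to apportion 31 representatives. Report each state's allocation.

Red 7, Blue 7, Green 5, Gold 5, Silver 7

The standard divisor is 1250/31 ≈ 40.323.
Standard quotas: Red 6.398, Blue 6.770, Green 5.382, Gold 5.307, Silver 7.142.
Lower quotas: Red 6, Blue 6, Green 5, Gold 5, Silver 7 (sum 29, leaving 2 seats).
Remainders in descending order: Blue 0.770, Red 0.398, Green 0.382, Gold 0.307, Silver 0.142.
The surplus seats go to Blue, Red.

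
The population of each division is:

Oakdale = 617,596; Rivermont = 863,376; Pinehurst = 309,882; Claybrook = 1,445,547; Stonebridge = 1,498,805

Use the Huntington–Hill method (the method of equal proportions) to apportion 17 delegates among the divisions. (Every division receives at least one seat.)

With divisor 268781: modified quotas Oakdale 2.298, Rivermont 3.212, Pinehurst 1.153, Claybrook 5.378, Stonebridge 5.576.
Geometric-mean thresholds: Oakdale √(2·3)=2.449, Rivermont √(3·4)=3.464, Pinehurst √(1·2)=1.414, Claybrook √(5·6)=5.477, Stonebridge √(5·6)=5.477.
Each quota rounded against its threshold gives Oakdale 2, Rivermont 3, Pinehurst 1, Claybrook 5, Stonebridge 6 (total 17).

Oakdale 2, Rivermont 3, Pinehurst 1, Claybrook 5, Stonebridge 6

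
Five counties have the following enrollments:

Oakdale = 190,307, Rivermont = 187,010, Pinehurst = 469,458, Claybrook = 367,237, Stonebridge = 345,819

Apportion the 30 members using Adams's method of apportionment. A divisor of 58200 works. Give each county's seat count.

Oakdale 4, Rivermont 4, Pinehurst 9, Claybrook 7, Stonebridge 6

With modified divisor 58200: modified quotas Oakdale 3.270, Rivermont 3.213, Pinehurst 8.066, Claybrook 6.310, Stonebridge 5.942.
Rounding up: Oakdale 4, Rivermont 4, Pinehurst 9, Claybrook 7, Stonebridge 6 (total 30).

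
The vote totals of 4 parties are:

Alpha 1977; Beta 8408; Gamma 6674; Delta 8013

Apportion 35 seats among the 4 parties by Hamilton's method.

Total 25072; standard divisor 25072/35 ≈ 716.343.
Standard quotas: Alpha 2.7599, Beta 11.7374, Gamma 9.3168, Delta 11.1860.
Lower quotas: Alpha 2, Beta 11, Gamma 9, Delta 11 (sum 33, leaving 2 seats).
Remainders in descending order: Alpha 0.7599, Beta 0.7374, Gamma 0.3168, Delta 0.1860.
The surplus seats go to Alpha, Beta.

Alpha 3, Beta 12, Gamma 9, Delta 11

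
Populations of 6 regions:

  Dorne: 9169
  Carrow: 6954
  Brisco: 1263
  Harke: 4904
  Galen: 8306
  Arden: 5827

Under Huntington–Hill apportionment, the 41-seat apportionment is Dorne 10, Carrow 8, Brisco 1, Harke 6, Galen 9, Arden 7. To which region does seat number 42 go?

Brisco

Priority for the next seat is population ÷ (√(s·(s+1))).
Priorities: Dorne 874.230, Carrow 819.537, Brisco 893.076, Harke 756.704, Galen 875.529, Arden 778.666.
Highest priority: Brisco.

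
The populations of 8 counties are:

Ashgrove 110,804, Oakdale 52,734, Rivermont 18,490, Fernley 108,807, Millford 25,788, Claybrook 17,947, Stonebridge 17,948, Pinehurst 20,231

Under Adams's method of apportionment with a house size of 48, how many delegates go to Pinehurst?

3

Standard divisor 372749/48 ≈ 7765.604; standard quotas: Ashgrove 14.269, Oakdale 6.791, Rivermont 2.381, Fernley 14.011, Millford 3.321, Claybrook 2.311, Stonebridge 2.311, Pinehurst 2.605.
Rounding up gives 15, 7, 3, 15, 4, 3, 3, 3 = 53 seats, so the divisor must be adjusted.
With modified divisor 8700: modified quotas Ashgrove 12.736, Oakdale 6.061, Rivermont 2.125, Fernley 12.507, Millford 2.964, Claybrook 2.063, Stonebridge 2.063, Pinehurst 2.325.
Rounding up: Ashgrove 13, Oakdale 7, Rivermont 3, Fernley 13, Millford 3, Claybrook 3, Stonebridge 3, Pinehurst 3 (total 48).
Pinehurst receives 3.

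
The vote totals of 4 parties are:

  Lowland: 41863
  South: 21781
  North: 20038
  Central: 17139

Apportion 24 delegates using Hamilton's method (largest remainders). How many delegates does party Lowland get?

10

The standard divisor is 100821/24 ≈ 4200.875.
Standard quotas: Lowland 9.9653, South 5.1849, North 4.7700, Central 4.0799.
Lower quotas: Lowland 9, South 5, North 4, Central 4 (sum 22, leaving 2 seats).
Remainders in descending order: Lowland 0.9653, North 0.7700, South 0.1849, Central 0.0799.
Largest remainders: Lowland, North receive the extra seats.
Lowland receives 10.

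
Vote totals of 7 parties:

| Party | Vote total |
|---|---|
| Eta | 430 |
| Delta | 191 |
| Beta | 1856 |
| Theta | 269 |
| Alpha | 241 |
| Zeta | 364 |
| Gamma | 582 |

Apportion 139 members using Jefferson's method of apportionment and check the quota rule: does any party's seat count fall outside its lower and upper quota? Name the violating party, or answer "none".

Standard quotas: Eta 15.197, Delta 6.750, Beta 65.595, Theta 9.507, Alpha 8.517, Zeta 12.864, Gamma 20.569.
Jefferson allocation: Eta 15, Delta 6, Beta 67, Theta 9, Alpha 8, Zeta 13, Gamma 21.
Beta has quota 65.595 (lower 65, upper 66) but receives 67 — outside the quota interval.

Beta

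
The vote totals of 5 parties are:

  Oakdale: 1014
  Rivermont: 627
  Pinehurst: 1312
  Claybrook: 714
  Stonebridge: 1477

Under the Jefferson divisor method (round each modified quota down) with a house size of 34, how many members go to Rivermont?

Standard divisor 5144/34 ≈ 151.294; standard quotas: Oakdale 6.702, Rivermont 4.144, Pinehurst 8.672, Claybrook 4.719, Stonebridge 9.762.
Rounding down gives 6, 4, 8, 4, 9 = 31 seats, so the divisor must be adjusted.
With modified divisor 144: modified quotas Oakdale 7.042, Rivermont 4.354, Pinehurst 9.111, Claybrook 4.958, Stonebridge 10.257.
Rounding down: Oakdale 7, Rivermont 4, Pinehurst 9, Claybrook 4, Stonebridge 10 (total 34).
Rivermont receives 4.

4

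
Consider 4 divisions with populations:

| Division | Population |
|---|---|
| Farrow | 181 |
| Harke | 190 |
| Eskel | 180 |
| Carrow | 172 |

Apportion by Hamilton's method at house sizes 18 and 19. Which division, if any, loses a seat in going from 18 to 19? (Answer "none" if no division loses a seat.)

none

At 18 seats: Farrow 5, Harke 5, Eskel 4, Carrow 4.
At 19 seats: Farrow 5, Harke 5, Eskel 5, Carrow 4.
No division's allocation decreased.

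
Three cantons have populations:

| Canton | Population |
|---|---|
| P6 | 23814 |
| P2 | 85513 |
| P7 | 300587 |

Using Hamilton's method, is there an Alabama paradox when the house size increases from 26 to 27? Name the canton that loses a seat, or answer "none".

P6

At 26 seats: P6 2, P2 5, P7 19.
At 27 seats: P6 1, P2 6, P7 20.
P6 drops from 2 to 1.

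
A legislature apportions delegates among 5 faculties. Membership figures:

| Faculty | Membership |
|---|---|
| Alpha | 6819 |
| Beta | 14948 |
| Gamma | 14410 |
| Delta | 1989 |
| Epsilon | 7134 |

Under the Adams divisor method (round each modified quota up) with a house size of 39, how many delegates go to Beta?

Standard divisor 45300/39 ≈ 1161.538; standard quotas: Alpha 5.871, Beta 12.869, Gamma 12.406, Delta 1.712, Epsilon 6.142.
Rounding up gives 6, 13, 13, 2, 7 = 41 seats, so the divisor must be adjusted.
With modified divisor 1220: modified quotas Alpha 5.589, Beta 12.252, Gamma 11.811, Delta 1.630, Epsilon 5.848.
Rounding up: Alpha 6, Beta 13, Gamma 12, Delta 2, Epsilon 6 (total 39).
Beta receives 13.

13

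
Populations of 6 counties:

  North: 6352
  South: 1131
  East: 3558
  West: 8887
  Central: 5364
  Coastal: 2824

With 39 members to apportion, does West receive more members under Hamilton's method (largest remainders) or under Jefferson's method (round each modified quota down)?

Hamilton: North 9, South 2, East 5, West 12, Central 7, Coastal 4.
Jefferson: North 9, South 1, East 5, West 13, Central 7, Coastal 4.
West gets 12 under Hamilton and 13 under Jefferson.

Jefferson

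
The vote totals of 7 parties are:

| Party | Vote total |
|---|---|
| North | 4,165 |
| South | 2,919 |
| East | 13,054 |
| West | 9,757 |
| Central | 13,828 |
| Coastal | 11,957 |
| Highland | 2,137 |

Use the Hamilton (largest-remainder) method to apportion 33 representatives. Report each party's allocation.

Standard divisor: 57817 ÷ 33 ≈ 1752.03.
Standard quotas: North 2.3772, South 1.6661, East 7.4508, West 5.5690, Central 7.8926, Coastal 6.8247, Highland 1.2197.
Lower quotas: North 2, South 1, East 7, West 5, Central 7, Coastal 6, Highland 1 (sum 29, leaving 4 seats).
Remainders in descending order: Central 0.8926, Coastal 0.8247, South 0.6661, West 0.5690, East 0.4508, North 0.3772, Highland 0.2197.
The surplus seats go to Central, Coastal, South, West.

North 2, South 2, East 7, West 6, Central 8, Coastal 7, Highland 1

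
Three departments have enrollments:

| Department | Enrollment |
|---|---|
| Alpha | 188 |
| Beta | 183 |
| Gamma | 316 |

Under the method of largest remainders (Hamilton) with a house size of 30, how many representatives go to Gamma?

The standard divisor is 687/30 ≈ 22.9.
Standard quotas: Alpha 8.210, Beta 7.991, Gamma 13.799.
Lower quotas: Alpha 8, Beta 7, Gamma 13 (sum 28, leaving 2 seats).
Remainders in descending order: Beta 0.991, Gamma 0.799, Alpha 0.210.
Largest remainders: Beta, Gamma receive the extra seats.
Gamma receives 14.

14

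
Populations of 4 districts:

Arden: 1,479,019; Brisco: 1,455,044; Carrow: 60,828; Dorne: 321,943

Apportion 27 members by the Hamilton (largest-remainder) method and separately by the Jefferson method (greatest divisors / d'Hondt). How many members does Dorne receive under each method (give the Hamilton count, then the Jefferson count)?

Hamilton: Arden 12, Brisco 12, Carrow 0, Dorne 3.
Jefferson: Arden 13, Brisco 12, Carrow 0, Dorne 2.
Dorne gets 3 under Hamilton and 2 under Jefferson.

3 and 2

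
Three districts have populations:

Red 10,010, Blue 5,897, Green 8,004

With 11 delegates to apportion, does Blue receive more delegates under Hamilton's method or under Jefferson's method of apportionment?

Hamilton: Red 4, Blue 3, Green 4.
Jefferson: Red 5, Blue 2, Green 4.
Blue gets 3 under Hamilton and 2 under Jefferson.

Hamilton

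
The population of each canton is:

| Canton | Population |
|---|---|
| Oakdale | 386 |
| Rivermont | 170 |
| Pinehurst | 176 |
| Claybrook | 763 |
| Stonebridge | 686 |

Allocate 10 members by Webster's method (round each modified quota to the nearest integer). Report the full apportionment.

Standard divisor 2181/10 ≈ 218.1; standard quotas: Oakdale 1.770, Rivermont 0.779, Pinehurst 0.807, Claybrook 3.498, Stonebridge 3.145.
Rounding to the nearest integer gives Oakdale 2, Rivermont 1, Pinehurst 1, Claybrook 3, Stonebridge 3 — total 10, matching the house size, so no adjustment is needed.

Oakdale=2, Rivermont=1, Pinehurst=1, Claybrook=3, Stonebridge=3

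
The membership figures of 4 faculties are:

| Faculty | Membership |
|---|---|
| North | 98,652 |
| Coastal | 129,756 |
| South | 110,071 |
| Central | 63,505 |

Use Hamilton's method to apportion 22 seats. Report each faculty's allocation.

North=5, Coastal=7, South=6, Central=4

The standard divisor is 401984/22 = 18272.
Standard quotas: North 5.3991, Coastal 7.1014, South 6.0240, Central 3.4755.
Lower quotas: North 5, Coastal 7, South 6, Central 3 (sum 21, leaving 1 seat).
Remainders in descending order: Central 0.4755, North 0.3991, Coastal 0.1014, South 0.0240.
Largest remainder: Central receives the extra seat.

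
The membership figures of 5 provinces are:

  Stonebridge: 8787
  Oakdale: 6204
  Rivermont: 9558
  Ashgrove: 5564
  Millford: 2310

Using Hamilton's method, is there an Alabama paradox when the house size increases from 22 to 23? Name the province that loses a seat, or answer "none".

none

At 22 seats: Stonebridge 6, Oakdale 4, Rivermont 6, Ashgrove 4, Millford 2.
At 23 seats: Stonebridge 6, Oakdale 4, Rivermont 7, Ashgrove 4, Millford 2.
No province's allocation decreased.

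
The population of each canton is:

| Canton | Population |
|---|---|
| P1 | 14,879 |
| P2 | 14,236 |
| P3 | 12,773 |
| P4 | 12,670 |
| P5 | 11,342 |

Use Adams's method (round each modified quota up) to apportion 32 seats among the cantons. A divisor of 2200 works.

With modified divisor 2200: modified quotas P1 6.763, P2 6.471, P3 5.806, P4 5.759, P5 5.155.
Rounding up: P1 7, P2 7, P3 6, P4 6, P5 6 (total 32).

P1 7, P2 7, P3 6, P4 6, P5 6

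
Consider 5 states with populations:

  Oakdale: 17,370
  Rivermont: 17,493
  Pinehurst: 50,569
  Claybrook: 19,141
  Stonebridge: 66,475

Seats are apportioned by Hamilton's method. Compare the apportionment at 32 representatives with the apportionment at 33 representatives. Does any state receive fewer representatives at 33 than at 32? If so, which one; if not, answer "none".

At 32 seats: Oakdale 3, Rivermont 3, Pinehurst 10, Claybrook 4, Stonebridge 12.
At 33 seats: Oakdale 3, Rivermont 3, Pinehurst 10, Claybrook 4, Stonebridge 13.
No state's allocation decreased.

none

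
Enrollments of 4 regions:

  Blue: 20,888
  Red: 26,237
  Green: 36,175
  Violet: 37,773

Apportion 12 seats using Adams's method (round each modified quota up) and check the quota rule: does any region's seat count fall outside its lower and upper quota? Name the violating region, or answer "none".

Standard quotas: Blue 2.070, Red 2.600, Green 3.585, Violet 3.744.
Adams allocation: Blue 2, Red 3, Green 3, Violet 4.
Every allocation lies between the lower and upper quota.

none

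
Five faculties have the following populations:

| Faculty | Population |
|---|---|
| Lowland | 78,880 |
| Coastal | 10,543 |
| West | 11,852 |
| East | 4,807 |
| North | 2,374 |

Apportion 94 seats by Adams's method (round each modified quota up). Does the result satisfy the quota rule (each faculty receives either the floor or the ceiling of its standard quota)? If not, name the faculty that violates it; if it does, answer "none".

Lowland

Standard quotas: Lowland 68.366, Coastal 9.138, West 10.272, East 4.166, North 2.058.
Adams allocation: Lowland 67, Coastal 9, West 10, East 5, North 3.
Lowland has quota 68.366 (lower 68, upper 69) but receives 67 — outside the quota interval.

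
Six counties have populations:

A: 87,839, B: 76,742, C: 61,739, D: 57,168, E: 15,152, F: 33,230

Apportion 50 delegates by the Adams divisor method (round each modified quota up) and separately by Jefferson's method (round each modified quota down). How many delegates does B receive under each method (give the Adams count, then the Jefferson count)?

Adams: A 13, B 11, C 9, D 9, E 3, F 5.
Jefferson: A 13, B 12, C 9, D 9, E 2, F 5.
B gets 11 under Adams and 12 under Jefferson.

11 and 12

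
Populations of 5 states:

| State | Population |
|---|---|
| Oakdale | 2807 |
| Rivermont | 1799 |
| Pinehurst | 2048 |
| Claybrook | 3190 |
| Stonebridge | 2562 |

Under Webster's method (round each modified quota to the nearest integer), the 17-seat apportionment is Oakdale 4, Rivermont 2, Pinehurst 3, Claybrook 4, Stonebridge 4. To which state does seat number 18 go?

Priority for the next seat is population ÷ (current seats + 0.5).
Priorities: Oakdale 623.778, Rivermont 719.600, Pinehurst 585.143, Claybrook 708.889, Stonebridge 569.333.
Highest priority: Rivermont.

Rivermont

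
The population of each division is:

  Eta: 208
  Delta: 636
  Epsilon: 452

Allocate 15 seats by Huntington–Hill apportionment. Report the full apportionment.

Eta=2; Delta=8; Epsilon=5

With divisor 84.95: modified quotas Eta 2.448, Delta 7.487, Epsilon 5.321.
Geometric-mean thresholds: Eta √(2·3)=2.449, Delta √(7·8)=7.483, Epsilon √(5·6)=5.477.
Each quota rounded against its threshold gives Eta 2, Delta 8, Epsilon 5 (total 15).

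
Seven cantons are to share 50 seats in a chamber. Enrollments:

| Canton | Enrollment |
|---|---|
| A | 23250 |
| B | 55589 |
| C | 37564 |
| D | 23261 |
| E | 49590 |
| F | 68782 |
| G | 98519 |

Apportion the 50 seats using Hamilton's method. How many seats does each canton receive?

The standard divisor is 356555/50 ≈ 7131.1.
Standard quotas: A 3.2604, B 7.7953, C 5.2676, D 3.2619, E 6.9540, F 9.6454, G 13.8154.
Lower quotas: A 3, B 7, C 5, D 3, E 6, F 9, G 13 (sum 46, leaving 4 seats).
Remainders in descending order: E 0.9540, G 0.8154, B 0.7953, F 0.6454, C 0.2676, D 0.2619, A 0.2604.
The surplus seats go to E, G, B, F.

A: 3, B: 8, C: 5, D: 3, E: 7, F: 10, G: 14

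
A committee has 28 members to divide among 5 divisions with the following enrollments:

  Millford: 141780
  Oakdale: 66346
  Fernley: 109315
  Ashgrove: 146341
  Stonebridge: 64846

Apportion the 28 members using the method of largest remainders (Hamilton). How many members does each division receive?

Standard divisor: 528628 ÷ 28 ≈ 18879.571.
Standard quotas: Millford 7.5097, Oakdale 3.5142, Fernley 5.7901, Ashgrove 7.7513, Stonebridge 3.4347.
Lower quotas: Millford 7, Oakdale 3, Fernley 5, Ashgrove 7, Stonebridge 3 (sum 25, leaving 3 seats).
Remainders in descending order: Fernley 0.7901, Ashgrove 0.7513, Oakdale 0.5142, Millford 0.5097, Stonebridge 0.4347.
The surplus seats go to Fernley, Ashgrove, Oakdale.

Millford: 7, Oakdale: 4, Fernley: 6, Ashgrove: 8, Stonebridge: 3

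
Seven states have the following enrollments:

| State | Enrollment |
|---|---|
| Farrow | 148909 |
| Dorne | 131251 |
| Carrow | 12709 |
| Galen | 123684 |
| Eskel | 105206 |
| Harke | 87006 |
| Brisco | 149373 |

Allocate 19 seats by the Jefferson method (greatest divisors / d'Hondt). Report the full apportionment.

Farrow 4, Dorne 3, Carrow 0, Galen 3, Eskel 3, Harke 2, Brisco 4

Standard divisor 758138/19 ≈ 39902; standard quotas: Farrow 3.732, Dorne 3.289, Carrow 0.319, Galen 3.100, Eskel 2.637, Harke 2.180, Brisco 3.743.
Rounding down gives 3, 3, 0, 3, 2, 2, 3 = 16 seats, so the divisor must be adjusted.
With modified divisor 33900: modified quotas Farrow 4.393, Dorne 3.872, Carrow 0.375, Galen 3.648, Eskel 3.103, Harke 2.567, Brisco 4.406.
Rounding down: Farrow 4, Dorne 3, Carrow 0, Galen 3, Eskel 3, Harke 2, Brisco 4 (total 19).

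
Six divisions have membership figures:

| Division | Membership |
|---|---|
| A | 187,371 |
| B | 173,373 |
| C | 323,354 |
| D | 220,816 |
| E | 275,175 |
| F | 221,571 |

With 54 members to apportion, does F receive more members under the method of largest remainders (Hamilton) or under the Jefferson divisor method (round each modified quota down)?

Hamilton: A 7, B 7, C 12, D 8, E 11, F 9.
Jefferson: A 7, B 7, C 13, D 8, E 11, F 8.
F gets 9 under Hamilton and 8 under Jefferson.

Hamilton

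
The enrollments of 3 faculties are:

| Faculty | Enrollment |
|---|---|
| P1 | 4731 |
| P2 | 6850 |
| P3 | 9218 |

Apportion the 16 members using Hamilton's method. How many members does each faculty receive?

P1=4; P2=5; P3=7

Total 20799; standard divisor 20799/16 ≈ 1299.938.
Standard quotas: P1 3.6394, P2 5.2695, P3 7.0911.
Lower quotas: P1 3, P2 5, P3 7 (sum 15, leaving 1 seat).
Remainders in descending order: P1 0.6394, P2 0.2695, P3 0.0911.
The surplus seat goes to P1.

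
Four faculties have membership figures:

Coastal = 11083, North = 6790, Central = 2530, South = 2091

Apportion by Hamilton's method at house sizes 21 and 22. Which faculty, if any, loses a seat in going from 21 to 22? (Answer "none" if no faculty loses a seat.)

At 21 seats: Coastal 10, North 6, Central 3, South 2.
At 22 seats: Coastal 11, North 7, Central 2, South 2.
Central drops from 3 to 2.

Central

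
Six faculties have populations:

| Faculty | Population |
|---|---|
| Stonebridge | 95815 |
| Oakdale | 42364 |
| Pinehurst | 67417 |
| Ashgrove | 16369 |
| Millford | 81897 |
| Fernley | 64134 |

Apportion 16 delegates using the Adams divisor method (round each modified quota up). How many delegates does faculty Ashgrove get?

Standard divisor 367996/16 ≈ 22999.75; standard quotas: Stonebridge 4.166, Oakdale 1.842, Pinehurst 2.931, Ashgrove 0.712, Millford 3.561, Fernley 2.788.
Rounding up gives 5, 2, 3, 1, 4, 3 = 18 seats, so the divisor must be adjusted.
With modified divisor 29600: modified quotas Stonebridge 3.237, Oakdale 1.431, Pinehurst 2.278, Ashgrove 0.553, Millford 2.767, Fernley 2.167.
Rounding up: Stonebridge 4, Oakdale 2, Pinehurst 3, Ashgrove 1, Millford 3, Fernley 3 (total 16).
Ashgrove receives 1.

1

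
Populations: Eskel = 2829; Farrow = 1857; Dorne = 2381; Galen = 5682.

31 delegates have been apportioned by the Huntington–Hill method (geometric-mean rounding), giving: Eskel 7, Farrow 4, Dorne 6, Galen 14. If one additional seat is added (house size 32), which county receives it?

Farrow

Priority for the next seat is population ÷ (√(s·(s+1))).
Priorities: Eskel 378.041, Farrow 415.238, Dorne 367.396, Galen 392.095.
Highest priority: Farrow.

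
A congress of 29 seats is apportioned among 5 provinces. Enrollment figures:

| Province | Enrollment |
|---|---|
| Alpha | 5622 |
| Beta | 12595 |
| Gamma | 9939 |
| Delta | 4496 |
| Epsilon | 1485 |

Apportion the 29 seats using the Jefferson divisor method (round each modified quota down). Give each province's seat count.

Standard divisor 34137/29 ≈ 1177.138; standard quotas: Alpha 4.776, Beta 10.700, Gamma 8.443, Delta 3.819, Epsilon 1.262.
Rounding down gives 4, 10, 8, 3, 1 = 26 seats, so the divisor must be adjusted.
With modified divisor 1110: modified quotas Alpha 5.065, Beta 11.347, Gamma 8.954, Delta 4.050, Epsilon 1.338.
Rounding down: Alpha 5, Beta 11, Gamma 8, Delta 4, Epsilon 1 (total 29).

Alpha=5, Beta=11, Gamma=8, Delta=4, Epsilon=1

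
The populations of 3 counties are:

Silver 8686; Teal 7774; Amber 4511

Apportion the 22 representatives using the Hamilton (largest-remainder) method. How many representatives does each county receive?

Silver 9; Teal 8; Amber 5

Total 20971; standard divisor 20971/22 ≈ 953.227.
Standard quotas: Silver 9.1122, Teal 8.1555, Amber 4.7323.
Lower quotas: Silver 9, Teal 8, Amber 4 (sum 21, leaving 1 seat).
Remainders in descending order: Amber 0.7323, Teal 0.1555, Silver 0.1122.
The surplus seat goes to Amber.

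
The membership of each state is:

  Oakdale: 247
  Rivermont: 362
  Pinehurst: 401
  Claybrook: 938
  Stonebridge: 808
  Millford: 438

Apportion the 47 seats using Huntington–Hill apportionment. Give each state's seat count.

Oakdale: 4; Rivermont: 5; Pinehurst: 6; Claybrook: 14; Stonebridge: 12; Millford: 6

With divisor 69: modified quotas Oakdale 3.580, Rivermont 5.246, Pinehurst 5.812, Claybrook 13.594, Stonebridge 11.710, Millford 6.348.
Geometric-mean thresholds: Oakdale √(3·4)=3.464, Rivermont √(5·6)=5.477, Pinehurst √(5·6)=5.477, Claybrook √(13·14)=13.491, Stonebridge √(11·12)=11.489, Millford √(6·7)=6.481.
Each quota rounded against its threshold gives Oakdale 4, Rivermont 5, Pinehurst 6, Claybrook 14, Stonebridge 12, Millford 6 (total 47).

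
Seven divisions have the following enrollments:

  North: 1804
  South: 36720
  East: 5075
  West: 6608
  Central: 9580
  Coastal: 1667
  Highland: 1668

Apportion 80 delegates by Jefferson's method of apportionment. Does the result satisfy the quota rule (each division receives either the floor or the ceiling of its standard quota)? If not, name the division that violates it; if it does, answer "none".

Standard quotas: North 2.286, South 46.538, East 6.432, West 8.375, Central 12.142, Coastal 2.113, Highland 2.114.
Jefferson allocation: North 2, South 48, East 6, West 8, Central 12, Coastal 2, Highland 2.
South has quota 46.538 (lower 46, upper 47) but receives 48 — outside the quota interval.

South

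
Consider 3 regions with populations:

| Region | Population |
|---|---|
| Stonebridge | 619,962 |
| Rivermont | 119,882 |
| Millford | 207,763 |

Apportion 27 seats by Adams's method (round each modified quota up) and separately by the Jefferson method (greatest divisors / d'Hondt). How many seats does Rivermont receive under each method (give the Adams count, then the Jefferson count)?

Adams: Stonebridge 17, Rivermont 4, Millford 6.
Jefferson: Stonebridge 18, Rivermont 3, Millford 6.
Rivermont gets 4 under Adams and 3 under Jefferson.

4 and 3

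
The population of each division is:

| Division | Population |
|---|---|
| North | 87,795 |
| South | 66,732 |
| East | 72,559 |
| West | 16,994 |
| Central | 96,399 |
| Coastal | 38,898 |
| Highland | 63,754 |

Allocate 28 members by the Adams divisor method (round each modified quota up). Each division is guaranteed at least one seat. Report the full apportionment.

Standard divisor 443131/28 ≈ 15826.107; standard quotas: North 5.547, South 4.217, East 4.585, West 1.074, Central 6.091, Coastal 2.458, Highland 4.028.
Rounding up gives 6, 5, 5, 2, 7, 3, 5 = 33 seats, so the divisor must be adjusted.
With modified divisor 17800: modified quotas North 4.932, South 3.749, East 4.076, West 0.955, Central 5.416, Coastal 2.185, Highland 3.582.
Rounding up: North 5, South 4, East 5, West 1, Central 6, Coastal 3, Highland 4 (total 28).

North 5; South 4; East 5; West 1; Central 6; Coastal 3; Highland 4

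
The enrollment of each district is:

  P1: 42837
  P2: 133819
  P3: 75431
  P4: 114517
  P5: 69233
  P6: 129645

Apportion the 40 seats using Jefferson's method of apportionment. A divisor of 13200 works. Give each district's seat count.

P1: 3, P2: 10, P3: 5, P4: 8, P5: 5, P6: 9

With modified divisor 13200: modified quotas P1 3.245, P2 10.138, P3 5.714, P4 8.676, P5 5.245, P6 9.822.
Rounding down: P1 3, P2 10, P3 5, P4 8, P5 5, P6 9 (total 40).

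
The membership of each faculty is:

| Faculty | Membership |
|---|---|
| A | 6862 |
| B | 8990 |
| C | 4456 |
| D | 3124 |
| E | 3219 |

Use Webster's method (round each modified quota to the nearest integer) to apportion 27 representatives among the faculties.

A 7, B 9, C 5, D 3, E 3

Standard divisor 26651/27 ≈ 987.074; standard quotas: A 6.952, B 9.108, C 4.514, D 3.165, E 3.261.
Rounding to the nearest integer gives A 7, B 9, C 5, D 3, E 3 — total 27, matching the house size, so no adjustment is needed.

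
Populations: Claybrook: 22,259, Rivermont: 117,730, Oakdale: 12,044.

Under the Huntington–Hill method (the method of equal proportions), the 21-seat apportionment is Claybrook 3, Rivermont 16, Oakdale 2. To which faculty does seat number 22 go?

Priority for the next seat is population ÷ (√(s·(s+1))).
Priorities: Claybrook 6425.620, Rivermont 7138.430, Oakdale 4916.942.
Highest priority: Rivermont.

Rivermont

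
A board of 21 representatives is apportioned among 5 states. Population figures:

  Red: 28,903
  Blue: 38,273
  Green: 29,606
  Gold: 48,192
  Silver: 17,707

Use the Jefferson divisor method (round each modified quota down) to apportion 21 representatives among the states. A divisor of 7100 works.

With modified divisor 7100: modified quotas Red 4.071, Blue 5.391, Green 4.170, Gold 6.788, Silver 2.494.
Rounding down: Red 4, Blue 5, Green 4, Gold 6, Silver 2 (total 21).

Red=4, Blue=5, Green=4, Gold=6, Silver=2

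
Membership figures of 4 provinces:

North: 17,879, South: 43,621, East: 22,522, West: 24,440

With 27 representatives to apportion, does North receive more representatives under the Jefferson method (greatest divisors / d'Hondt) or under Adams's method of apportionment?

Jefferson: North 4, South 11, East 6, West 6.
Adams: North 5, South 10, East 6, West 6.
North gets 4 under Jefferson and 5 under Adams.

Adams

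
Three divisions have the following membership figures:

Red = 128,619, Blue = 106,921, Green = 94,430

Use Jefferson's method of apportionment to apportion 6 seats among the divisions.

Standard divisor 329970/6 ≈ 54995; standard quotas: Red 2.339, Blue 1.944, Green 1.717.
Rounding down gives 2, 1, 1 = 4 seats, so the divisor must be adjusted.
With modified divisor 45000: modified quotas Red 2.858, Blue 2.376, Green 2.098.
Rounding down: Red 2, Blue 2, Green 2 (total 6).

Red 2; Blue 2; Green 2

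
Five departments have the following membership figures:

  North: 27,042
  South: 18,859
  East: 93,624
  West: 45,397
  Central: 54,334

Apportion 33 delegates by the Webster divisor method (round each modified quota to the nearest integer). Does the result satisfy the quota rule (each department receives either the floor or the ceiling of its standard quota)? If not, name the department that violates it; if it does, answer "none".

Standard quotas: North 3.730, South 2.601, East 12.913, West 6.261, Central 7.494.
Webster allocation: North 4, South 3, East 13, West 6, Central 7.
Every allocation lies between the lower and upper quota.

none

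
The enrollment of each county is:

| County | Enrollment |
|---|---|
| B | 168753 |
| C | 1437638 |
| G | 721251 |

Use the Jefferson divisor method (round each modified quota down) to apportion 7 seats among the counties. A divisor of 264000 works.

B 0, C 5, G 2

With modified divisor 264000: modified quotas B 0.639, C 5.446, G 2.732.
Rounding down: B 0, C 5, G 2 (total 7).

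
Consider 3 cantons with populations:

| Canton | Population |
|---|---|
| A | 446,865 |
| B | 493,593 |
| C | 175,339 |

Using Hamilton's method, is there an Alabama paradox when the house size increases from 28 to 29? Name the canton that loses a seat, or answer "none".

C

At 28 seats: A 11, B 12, C 5.
At 29 seats: A 12, B 13, C 4.
C drops from 5 to 4.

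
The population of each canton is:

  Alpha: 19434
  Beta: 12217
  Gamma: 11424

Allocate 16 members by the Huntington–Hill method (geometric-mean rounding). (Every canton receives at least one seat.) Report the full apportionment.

Alpha 7; Beta 5; Gamma 4

With divisor 2664: modified quotas Alpha 7.295, Beta 4.586, Gamma 4.288.
Geometric-mean thresholds: Alpha √(7·8)=7.483, Beta √(4·5)=4.472, Gamma √(4·5)=4.472.
Each quota rounded against its threshold gives Alpha 7, Beta 5, Gamma 4 (total 16).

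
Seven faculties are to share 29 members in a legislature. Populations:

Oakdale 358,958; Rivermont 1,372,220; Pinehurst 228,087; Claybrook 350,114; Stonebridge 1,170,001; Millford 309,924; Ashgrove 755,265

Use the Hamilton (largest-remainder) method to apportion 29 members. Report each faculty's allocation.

Oakdale 2, Rivermont 9, Pinehurst 1, Claybrook 2, Stonebridge 8, Millford 2, Ashgrove 5

The standard divisor is 4544569/29 ≈ 156709.276.
Standard quotas: Oakdale 2.2906, Rivermont 8.7565, Pinehurst 1.4555, Claybrook 2.2342, Stonebridge 7.4661, Millford 1.9777, Ashgrove 4.8195.
Lower quotas: Oakdale 2, Rivermont 8, Pinehurst 1, Claybrook 2, Stonebridge 7, Millford 1, Ashgrove 4 (sum 25, leaving 4 seats).
Remainders in descending order: Millford 0.9777, Ashgrove 0.8195, Rivermont 0.7565, Stonebridge 0.4661, Pinehurst 0.4555, Oakdale 0.2906, Claybrook 0.2342.
The surplus seats go to Millford, Ashgrove, Rivermont, Stonebridge.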